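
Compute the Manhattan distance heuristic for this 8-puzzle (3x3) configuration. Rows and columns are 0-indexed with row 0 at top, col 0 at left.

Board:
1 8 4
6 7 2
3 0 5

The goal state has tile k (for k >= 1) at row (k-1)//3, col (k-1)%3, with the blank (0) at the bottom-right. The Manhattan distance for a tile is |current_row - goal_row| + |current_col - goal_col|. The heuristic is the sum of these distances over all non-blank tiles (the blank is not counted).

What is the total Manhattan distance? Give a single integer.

Answer: 17

Derivation:
Tile 1: (0,0)->(0,0) = 0
Tile 8: (0,1)->(2,1) = 2
Tile 4: (0,2)->(1,0) = 3
Tile 6: (1,0)->(1,2) = 2
Tile 7: (1,1)->(2,0) = 2
Tile 2: (1,2)->(0,1) = 2
Tile 3: (2,0)->(0,2) = 4
Tile 5: (2,2)->(1,1) = 2
Sum: 0 + 2 + 3 + 2 + 2 + 2 + 4 + 2 = 17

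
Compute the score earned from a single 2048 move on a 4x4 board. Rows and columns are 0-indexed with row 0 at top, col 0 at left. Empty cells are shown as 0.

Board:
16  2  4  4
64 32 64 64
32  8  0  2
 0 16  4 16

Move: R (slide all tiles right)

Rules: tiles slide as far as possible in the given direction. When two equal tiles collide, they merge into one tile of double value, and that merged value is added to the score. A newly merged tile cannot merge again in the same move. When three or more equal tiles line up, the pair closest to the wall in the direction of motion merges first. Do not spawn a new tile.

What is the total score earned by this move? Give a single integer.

Slide right:
row 0: [16, 2, 4, 4] -> [0, 16, 2, 8]  score +8 (running 8)
row 1: [64, 32, 64, 64] -> [0, 64, 32, 128]  score +128 (running 136)
row 2: [32, 8, 0, 2] -> [0, 32, 8, 2]  score +0 (running 136)
row 3: [0, 16, 4, 16] -> [0, 16, 4, 16]  score +0 (running 136)
Board after move:
  0  16   2   8
  0  64  32 128
  0  32   8   2
  0  16   4  16

Answer: 136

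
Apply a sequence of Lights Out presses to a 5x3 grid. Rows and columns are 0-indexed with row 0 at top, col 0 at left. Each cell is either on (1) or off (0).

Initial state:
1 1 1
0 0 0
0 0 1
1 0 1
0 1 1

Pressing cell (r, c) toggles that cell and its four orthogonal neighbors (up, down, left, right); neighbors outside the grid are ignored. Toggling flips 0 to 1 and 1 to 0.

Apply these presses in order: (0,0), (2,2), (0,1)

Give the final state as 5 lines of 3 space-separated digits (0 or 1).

After press 1 at (0,0):
0 0 1
1 0 0
0 0 1
1 0 1
0 1 1

After press 2 at (2,2):
0 0 1
1 0 1
0 1 0
1 0 0
0 1 1

After press 3 at (0,1):
1 1 0
1 1 1
0 1 0
1 0 0
0 1 1

Answer: 1 1 0
1 1 1
0 1 0
1 0 0
0 1 1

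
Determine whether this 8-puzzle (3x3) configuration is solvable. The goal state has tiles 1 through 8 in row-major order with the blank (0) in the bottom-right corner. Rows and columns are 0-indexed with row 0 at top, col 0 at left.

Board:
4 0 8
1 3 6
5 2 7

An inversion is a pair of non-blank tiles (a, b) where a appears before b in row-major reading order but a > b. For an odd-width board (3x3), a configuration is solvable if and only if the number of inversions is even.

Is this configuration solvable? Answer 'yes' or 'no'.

Answer: no

Derivation:
Inversions (pairs i<j in row-major order where tile[i] > tile[j] > 0): 13
13 is odd, so the puzzle is not solvable.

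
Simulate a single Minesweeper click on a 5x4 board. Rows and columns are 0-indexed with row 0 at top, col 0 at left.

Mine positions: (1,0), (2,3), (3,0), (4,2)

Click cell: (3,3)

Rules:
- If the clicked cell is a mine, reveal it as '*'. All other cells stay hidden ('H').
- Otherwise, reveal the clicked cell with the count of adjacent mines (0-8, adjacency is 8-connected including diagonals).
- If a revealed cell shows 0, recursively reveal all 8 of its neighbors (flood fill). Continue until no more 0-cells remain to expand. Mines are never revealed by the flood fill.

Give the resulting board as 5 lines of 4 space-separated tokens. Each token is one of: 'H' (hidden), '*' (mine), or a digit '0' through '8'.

H H H H
H H H H
H H H H
H H H 2
H H H H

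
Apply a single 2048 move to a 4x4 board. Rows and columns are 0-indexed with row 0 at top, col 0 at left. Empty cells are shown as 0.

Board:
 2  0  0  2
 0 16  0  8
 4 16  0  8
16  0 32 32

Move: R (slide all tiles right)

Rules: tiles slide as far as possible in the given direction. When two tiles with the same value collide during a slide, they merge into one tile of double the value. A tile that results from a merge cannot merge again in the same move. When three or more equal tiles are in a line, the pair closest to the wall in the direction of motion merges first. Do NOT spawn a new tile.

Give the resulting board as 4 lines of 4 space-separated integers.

Answer:  0  0  0  4
 0  0 16  8
 0  4 16  8
 0  0 16 64

Derivation:
Slide right:
row 0: [2, 0, 0, 2] -> [0, 0, 0, 4]
row 1: [0, 16, 0, 8] -> [0, 0, 16, 8]
row 2: [4, 16, 0, 8] -> [0, 4, 16, 8]
row 3: [16, 0, 32, 32] -> [0, 0, 16, 64]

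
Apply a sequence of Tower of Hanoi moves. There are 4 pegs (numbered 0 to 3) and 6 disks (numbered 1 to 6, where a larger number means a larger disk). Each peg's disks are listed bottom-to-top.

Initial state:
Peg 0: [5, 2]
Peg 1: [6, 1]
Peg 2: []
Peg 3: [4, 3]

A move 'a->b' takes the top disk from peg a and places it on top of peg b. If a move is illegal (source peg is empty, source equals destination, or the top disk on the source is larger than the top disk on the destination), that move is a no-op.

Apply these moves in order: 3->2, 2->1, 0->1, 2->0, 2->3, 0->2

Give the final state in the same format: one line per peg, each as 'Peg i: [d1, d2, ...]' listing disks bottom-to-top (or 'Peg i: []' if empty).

Answer: Peg 0: [5]
Peg 1: [6, 1]
Peg 2: [2]
Peg 3: [4, 3]

Derivation:
After move 1 (3->2):
Peg 0: [5, 2]
Peg 1: [6, 1]
Peg 2: [3]
Peg 3: [4]

After move 2 (2->1):
Peg 0: [5, 2]
Peg 1: [6, 1]
Peg 2: [3]
Peg 3: [4]

After move 3 (0->1):
Peg 0: [5, 2]
Peg 1: [6, 1]
Peg 2: [3]
Peg 3: [4]

After move 4 (2->0):
Peg 0: [5, 2]
Peg 1: [6, 1]
Peg 2: [3]
Peg 3: [4]

After move 5 (2->3):
Peg 0: [5, 2]
Peg 1: [6, 1]
Peg 2: []
Peg 3: [4, 3]

After move 6 (0->2):
Peg 0: [5]
Peg 1: [6, 1]
Peg 2: [2]
Peg 3: [4, 3]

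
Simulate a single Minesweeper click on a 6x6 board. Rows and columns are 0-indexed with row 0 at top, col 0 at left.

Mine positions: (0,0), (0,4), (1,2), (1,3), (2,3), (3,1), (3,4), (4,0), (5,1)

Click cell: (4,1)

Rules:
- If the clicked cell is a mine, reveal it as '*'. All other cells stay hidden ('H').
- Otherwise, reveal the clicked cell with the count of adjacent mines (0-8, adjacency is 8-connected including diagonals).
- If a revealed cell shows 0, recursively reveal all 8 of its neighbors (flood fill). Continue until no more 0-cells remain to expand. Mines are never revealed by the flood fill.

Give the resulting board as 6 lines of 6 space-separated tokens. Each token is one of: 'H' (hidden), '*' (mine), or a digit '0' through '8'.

H H H H H H
H H H H H H
H H H H H H
H H H H H H
H 3 H H H H
H H H H H H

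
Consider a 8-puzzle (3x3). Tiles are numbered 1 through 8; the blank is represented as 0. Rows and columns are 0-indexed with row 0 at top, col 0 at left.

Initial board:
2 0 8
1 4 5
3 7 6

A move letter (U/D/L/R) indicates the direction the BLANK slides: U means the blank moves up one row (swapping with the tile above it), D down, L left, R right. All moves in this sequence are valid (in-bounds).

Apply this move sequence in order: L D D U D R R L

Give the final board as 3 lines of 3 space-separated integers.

After move 1 (L):
0 2 8
1 4 5
3 7 6

After move 2 (D):
1 2 8
0 4 5
3 7 6

After move 3 (D):
1 2 8
3 4 5
0 7 6

After move 4 (U):
1 2 8
0 4 5
3 7 6

After move 5 (D):
1 2 8
3 4 5
0 7 6

After move 6 (R):
1 2 8
3 4 5
7 0 6

After move 7 (R):
1 2 8
3 4 5
7 6 0

After move 8 (L):
1 2 8
3 4 5
7 0 6

Answer: 1 2 8
3 4 5
7 0 6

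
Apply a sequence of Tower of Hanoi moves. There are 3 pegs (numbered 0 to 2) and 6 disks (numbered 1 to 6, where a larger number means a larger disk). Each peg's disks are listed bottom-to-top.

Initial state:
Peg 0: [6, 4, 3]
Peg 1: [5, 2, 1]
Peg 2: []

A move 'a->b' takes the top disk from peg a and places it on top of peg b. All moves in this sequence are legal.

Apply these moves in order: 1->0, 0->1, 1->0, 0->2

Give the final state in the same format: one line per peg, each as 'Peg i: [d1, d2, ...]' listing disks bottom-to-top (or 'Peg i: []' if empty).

Answer: Peg 0: [6, 4, 3]
Peg 1: [5, 2]
Peg 2: [1]

Derivation:
After move 1 (1->0):
Peg 0: [6, 4, 3, 1]
Peg 1: [5, 2]
Peg 2: []

After move 2 (0->1):
Peg 0: [6, 4, 3]
Peg 1: [5, 2, 1]
Peg 2: []

After move 3 (1->0):
Peg 0: [6, 4, 3, 1]
Peg 1: [5, 2]
Peg 2: []

After move 4 (0->2):
Peg 0: [6, 4, 3]
Peg 1: [5, 2]
Peg 2: [1]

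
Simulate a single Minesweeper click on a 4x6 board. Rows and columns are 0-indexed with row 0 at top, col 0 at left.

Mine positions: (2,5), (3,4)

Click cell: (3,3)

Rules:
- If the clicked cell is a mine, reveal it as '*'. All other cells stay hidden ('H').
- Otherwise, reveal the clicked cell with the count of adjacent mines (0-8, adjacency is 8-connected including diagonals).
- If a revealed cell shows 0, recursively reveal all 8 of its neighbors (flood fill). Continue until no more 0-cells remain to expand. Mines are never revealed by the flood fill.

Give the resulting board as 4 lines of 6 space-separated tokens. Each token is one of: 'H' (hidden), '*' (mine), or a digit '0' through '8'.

H H H H H H
H H H H H H
H H H H H H
H H H 1 H H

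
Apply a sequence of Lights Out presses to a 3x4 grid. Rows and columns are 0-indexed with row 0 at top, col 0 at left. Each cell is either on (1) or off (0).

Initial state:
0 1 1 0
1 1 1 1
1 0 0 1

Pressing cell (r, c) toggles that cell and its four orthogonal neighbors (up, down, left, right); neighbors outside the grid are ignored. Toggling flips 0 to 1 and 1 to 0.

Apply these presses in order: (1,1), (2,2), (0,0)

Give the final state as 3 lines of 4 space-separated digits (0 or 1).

Answer: 1 1 1 0
1 0 1 1
1 0 1 0

Derivation:
After press 1 at (1,1):
0 0 1 0
0 0 0 1
1 1 0 1

After press 2 at (2,2):
0 0 1 0
0 0 1 1
1 0 1 0

After press 3 at (0,0):
1 1 1 0
1 0 1 1
1 0 1 0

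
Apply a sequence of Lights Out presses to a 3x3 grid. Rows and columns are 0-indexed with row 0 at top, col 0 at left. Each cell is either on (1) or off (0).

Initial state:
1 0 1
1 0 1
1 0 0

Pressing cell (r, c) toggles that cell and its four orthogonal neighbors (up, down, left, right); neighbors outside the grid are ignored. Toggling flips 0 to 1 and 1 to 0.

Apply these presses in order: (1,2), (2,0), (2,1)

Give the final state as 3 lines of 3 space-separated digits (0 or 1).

After press 1 at (1,2):
1 0 0
1 1 0
1 0 1

After press 2 at (2,0):
1 0 0
0 1 0
0 1 1

After press 3 at (2,1):
1 0 0
0 0 0
1 0 0

Answer: 1 0 0
0 0 0
1 0 0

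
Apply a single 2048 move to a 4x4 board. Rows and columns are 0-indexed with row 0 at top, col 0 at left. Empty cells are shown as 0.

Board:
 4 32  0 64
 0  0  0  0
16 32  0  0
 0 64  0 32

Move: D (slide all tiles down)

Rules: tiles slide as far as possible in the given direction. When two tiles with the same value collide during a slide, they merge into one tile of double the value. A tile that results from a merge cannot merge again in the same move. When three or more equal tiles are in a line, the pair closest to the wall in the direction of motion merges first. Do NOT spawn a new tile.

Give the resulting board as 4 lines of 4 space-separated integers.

Slide down:
col 0: [4, 0, 16, 0] -> [0, 0, 4, 16]
col 1: [32, 0, 32, 64] -> [0, 0, 64, 64]
col 2: [0, 0, 0, 0] -> [0, 0, 0, 0]
col 3: [64, 0, 0, 32] -> [0, 0, 64, 32]

Answer:  0  0  0  0
 0  0  0  0
 4 64  0 64
16 64  0 32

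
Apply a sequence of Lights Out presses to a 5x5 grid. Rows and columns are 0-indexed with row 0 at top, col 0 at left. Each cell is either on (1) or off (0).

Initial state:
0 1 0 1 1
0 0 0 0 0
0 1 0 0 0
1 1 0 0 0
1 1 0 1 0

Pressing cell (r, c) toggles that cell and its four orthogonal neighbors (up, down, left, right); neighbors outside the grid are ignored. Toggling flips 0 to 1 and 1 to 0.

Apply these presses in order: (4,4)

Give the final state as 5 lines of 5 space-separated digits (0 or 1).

After press 1 at (4,4):
0 1 0 1 1
0 0 0 0 0
0 1 0 0 0
1 1 0 0 1
1 1 0 0 1

Answer: 0 1 0 1 1
0 0 0 0 0
0 1 0 0 0
1 1 0 0 1
1 1 0 0 1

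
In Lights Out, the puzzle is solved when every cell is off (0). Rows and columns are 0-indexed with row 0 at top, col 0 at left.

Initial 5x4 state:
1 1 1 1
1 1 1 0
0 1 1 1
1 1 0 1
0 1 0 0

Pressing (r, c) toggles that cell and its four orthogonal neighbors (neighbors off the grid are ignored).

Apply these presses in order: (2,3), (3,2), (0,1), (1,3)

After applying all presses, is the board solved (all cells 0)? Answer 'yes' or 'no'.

After press 1 at (2,3):
1 1 1 1
1 1 1 1
0 1 0 0
1 1 0 0
0 1 0 0

After press 2 at (3,2):
1 1 1 1
1 1 1 1
0 1 1 0
1 0 1 1
0 1 1 0

After press 3 at (0,1):
0 0 0 1
1 0 1 1
0 1 1 0
1 0 1 1
0 1 1 0

After press 4 at (1,3):
0 0 0 0
1 0 0 0
0 1 1 1
1 0 1 1
0 1 1 0

Lights still on: 9

Answer: no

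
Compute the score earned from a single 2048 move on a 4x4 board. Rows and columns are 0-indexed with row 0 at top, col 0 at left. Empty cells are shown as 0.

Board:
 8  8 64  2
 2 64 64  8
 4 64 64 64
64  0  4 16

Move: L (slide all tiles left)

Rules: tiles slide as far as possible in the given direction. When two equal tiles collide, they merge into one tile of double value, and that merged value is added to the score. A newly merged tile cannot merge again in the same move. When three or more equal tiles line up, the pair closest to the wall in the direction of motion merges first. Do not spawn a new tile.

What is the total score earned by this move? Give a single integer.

Answer: 272

Derivation:
Slide left:
row 0: [8, 8, 64, 2] -> [16, 64, 2, 0]  score +16 (running 16)
row 1: [2, 64, 64, 8] -> [2, 128, 8, 0]  score +128 (running 144)
row 2: [4, 64, 64, 64] -> [4, 128, 64, 0]  score +128 (running 272)
row 3: [64, 0, 4, 16] -> [64, 4, 16, 0]  score +0 (running 272)
Board after move:
 16  64   2   0
  2 128   8   0
  4 128  64   0
 64   4  16   0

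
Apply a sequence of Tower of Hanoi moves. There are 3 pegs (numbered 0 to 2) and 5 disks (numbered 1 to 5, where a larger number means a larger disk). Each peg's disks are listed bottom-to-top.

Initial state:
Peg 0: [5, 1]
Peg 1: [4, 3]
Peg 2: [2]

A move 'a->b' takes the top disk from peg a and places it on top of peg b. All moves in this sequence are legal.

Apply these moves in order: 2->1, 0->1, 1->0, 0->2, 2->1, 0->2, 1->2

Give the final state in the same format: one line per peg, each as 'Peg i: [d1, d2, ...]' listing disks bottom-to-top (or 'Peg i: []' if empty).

After move 1 (2->1):
Peg 0: [5, 1]
Peg 1: [4, 3, 2]
Peg 2: []

After move 2 (0->1):
Peg 0: [5]
Peg 1: [4, 3, 2, 1]
Peg 2: []

After move 3 (1->0):
Peg 0: [5, 1]
Peg 1: [4, 3, 2]
Peg 2: []

After move 4 (0->2):
Peg 0: [5]
Peg 1: [4, 3, 2]
Peg 2: [1]

After move 5 (2->1):
Peg 0: [5]
Peg 1: [4, 3, 2, 1]
Peg 2: []

After move 6 (0->2):
Peg 0: []
Peg 1: [4, 3, 2, 1]
Peg 2: [5]

After move 7 (1->2):
Peg 0: []
Peg 1: [4, 3, 2]
Peg 2: [5, 1]

Answer: Peg 0: []
Peg 1: [4, 3, 2]
Peg 2: [5, 1]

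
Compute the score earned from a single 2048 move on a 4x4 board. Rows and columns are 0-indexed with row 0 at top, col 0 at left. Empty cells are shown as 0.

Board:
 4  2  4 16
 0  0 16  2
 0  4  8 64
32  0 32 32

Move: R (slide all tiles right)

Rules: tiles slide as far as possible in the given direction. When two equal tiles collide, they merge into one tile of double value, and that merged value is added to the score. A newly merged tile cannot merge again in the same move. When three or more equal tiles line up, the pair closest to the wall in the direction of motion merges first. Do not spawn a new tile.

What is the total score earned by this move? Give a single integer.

Slide right:
row 0: [4, 2, 4, 16] -> [4, 2, 4, 16]  score +0 (running 0)
row 1: [0, 0, 16, 2] -> [0, 0, 16, 2]  score +0 (running 0)
row 2: [0, 4, 8, 64] -> [0, 4, 8, 64]  score +0 (running 0)
row 3: [32, 0, 32, 32] -> [0, 0, 32, 64]  score +64 (running 64)
Board after move:
 4  2  4 16
 0  0 16  2
 0  4  8 64
 0  0 32 64

Answer: 64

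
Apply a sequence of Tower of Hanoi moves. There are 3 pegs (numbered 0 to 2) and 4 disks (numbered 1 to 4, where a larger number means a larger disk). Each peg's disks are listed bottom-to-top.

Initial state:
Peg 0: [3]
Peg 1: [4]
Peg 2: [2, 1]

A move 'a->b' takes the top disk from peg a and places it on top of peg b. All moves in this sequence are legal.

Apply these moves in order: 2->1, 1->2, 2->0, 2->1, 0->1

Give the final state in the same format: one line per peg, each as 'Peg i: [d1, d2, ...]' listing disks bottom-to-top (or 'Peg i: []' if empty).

After move 1 (2->1):
Peg 0: [3]
Peg 1: [4, 1]
Peg 2: [2]

After move 2 (1->2):
Peg 0: [3]
Peg 1: [4]
Peg 2: [2, 1]

After move 3 (2->0):
Peg 0: [3, 1]
Peg 1: [4]
Peg 2: [2]

After move 4 (2->1):
Peg 0: [3, 1]
Peg 1: [4, 2]
Peg 2: []

After move 5 (0->1):
Peg 0: [3]
Peg 1: [4, 2, 1]
Peg 2: []

Answer: Peg 0: [3]
Peg 1: [4, 2, 1]
Peg 2: []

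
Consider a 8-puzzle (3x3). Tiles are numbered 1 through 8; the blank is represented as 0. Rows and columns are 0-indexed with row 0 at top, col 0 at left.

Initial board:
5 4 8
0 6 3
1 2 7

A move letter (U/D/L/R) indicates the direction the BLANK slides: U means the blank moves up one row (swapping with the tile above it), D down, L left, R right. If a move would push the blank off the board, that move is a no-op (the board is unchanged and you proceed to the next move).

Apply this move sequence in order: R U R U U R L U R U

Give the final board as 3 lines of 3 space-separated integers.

After move 1 (R):
5 4 8
6 0 3
1 2 7

After move 2 (U):
5 0 8
6 4 3
1 2 7

After move 3 (R):
5 8 0
6 4 3
1 2 7

After move 4 (U):
5 8 0
6 4 3
1 2 7

After move 5 (U):
5 8 0
6 4 3
1 2 7

After move 6 (R):
5 8 0
6 4 3
1 2 7

After move 7 (L):
5 0 8
6 4 3
1 2 7

After move 8 (U):
5 0 8
6 4 3
1 2 7

After move 9 (R):
5 8 0
6 4 3
1 2 7

After move 10 (U):
5 8 0
6 4 3
1 2 7

Answer: 5 8 0
6 4 3
1 2 7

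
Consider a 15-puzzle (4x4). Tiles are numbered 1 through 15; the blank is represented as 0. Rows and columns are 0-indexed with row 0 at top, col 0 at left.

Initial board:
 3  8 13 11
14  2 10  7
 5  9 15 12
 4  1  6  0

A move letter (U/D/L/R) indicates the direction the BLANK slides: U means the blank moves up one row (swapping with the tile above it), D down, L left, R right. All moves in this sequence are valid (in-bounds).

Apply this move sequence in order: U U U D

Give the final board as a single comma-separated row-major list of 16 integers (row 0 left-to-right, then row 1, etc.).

Answer: 3, 8, 13, 11, 14, 2, 10, 0, 5, 9, 15, 7, 4, 1, 6, 12

Derivation:
After move 1 (U):
 3  8 13 11
14  2 10  7
 5  9 15  0
 4  1  6 12

After move 2 (U):
 3  8 13 11
14  2 10  0
 5  9 15  7
 4  1  6 12

After move 3 (U):
 3  8 13  0
14  2 10 11
 5  9 15  7
 4  1  6 12

After move 4 (D):
 3  8 13 11
14  2 10  0
 5  9 15  7
 4  1  6 12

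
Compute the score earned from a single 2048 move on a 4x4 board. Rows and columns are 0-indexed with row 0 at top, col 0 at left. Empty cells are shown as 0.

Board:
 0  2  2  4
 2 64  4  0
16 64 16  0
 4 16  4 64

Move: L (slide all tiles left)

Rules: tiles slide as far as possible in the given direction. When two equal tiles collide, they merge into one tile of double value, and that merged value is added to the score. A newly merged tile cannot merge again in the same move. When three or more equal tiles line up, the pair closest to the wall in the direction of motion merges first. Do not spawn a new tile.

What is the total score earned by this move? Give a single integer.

Answer: 4

Derivation:
Slide left:
row 0: [0, 2, 2, 4] -> [4, 4, 0, 0]  score +4 (running 4)
row 1: [2, 64, 4, 0] -> [2, 64, 4, 0]  score +0 (running 4)
row 2: [16, 64, 16, 0] -> [16, 64, 16, 0]  score +0 (running 4)
row 3: [4, 16, 4, 64] -> [4, 16, 4, 64]  score +0 (running 4)
Board after move:
 4  4  0  0
 2 64  4  0
16 64 16  0
 4 16  4 64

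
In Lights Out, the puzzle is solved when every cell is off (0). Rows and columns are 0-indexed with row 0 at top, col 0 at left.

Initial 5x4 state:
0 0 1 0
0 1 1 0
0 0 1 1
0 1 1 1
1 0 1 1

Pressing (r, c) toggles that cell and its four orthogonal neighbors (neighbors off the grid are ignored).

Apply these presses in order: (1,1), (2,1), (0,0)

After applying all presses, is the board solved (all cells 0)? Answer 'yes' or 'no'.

Answer: no

Derivation:
After press 1 at (1,1):
0 1 1 0
1 0 0 0
0 1 1 1
0 1 1 1
1 0 1 1

After press 2 at (2,1):
0 1 1 0
1 1 0 0
1 0 0 1
0 0 1 1
1 0 1 1

After press 3 at (0,0):
1 0 1 0
0 1 0 0
1 0 0 1
0 0 1 1
1 0 1 1

Lights still on: 10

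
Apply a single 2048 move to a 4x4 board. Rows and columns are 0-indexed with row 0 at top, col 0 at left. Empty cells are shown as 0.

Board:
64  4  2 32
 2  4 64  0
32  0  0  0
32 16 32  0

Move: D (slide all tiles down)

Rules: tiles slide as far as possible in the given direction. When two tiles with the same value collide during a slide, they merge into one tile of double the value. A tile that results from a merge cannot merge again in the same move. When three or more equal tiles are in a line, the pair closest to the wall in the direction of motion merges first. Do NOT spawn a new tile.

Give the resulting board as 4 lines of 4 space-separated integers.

Answer:  0  0  0  0
64  0  2  0
 2  8 64  0
64 16 32 32

Derivation:
Slide down:
col 0: [64, 2, 32, 32] -> [0, 64, 2, 64]
col 1: [4, 4, 0, 16] -> [0, 0, 8, 16]
col 2: [2, 64, 0, 32] -> [0, 2, 64, 32]
col 3: [32, 0, 0, 0] -> [0, 0, 0, 32]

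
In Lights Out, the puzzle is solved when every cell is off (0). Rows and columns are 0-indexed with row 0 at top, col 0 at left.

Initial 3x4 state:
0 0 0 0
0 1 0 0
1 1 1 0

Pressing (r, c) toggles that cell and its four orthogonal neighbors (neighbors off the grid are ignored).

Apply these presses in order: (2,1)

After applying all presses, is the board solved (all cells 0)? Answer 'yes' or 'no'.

After press 1 at (2,1):
0 0 0 0
0 0 0 0
0 0 0 0

Lights still on: 0

Answer: yes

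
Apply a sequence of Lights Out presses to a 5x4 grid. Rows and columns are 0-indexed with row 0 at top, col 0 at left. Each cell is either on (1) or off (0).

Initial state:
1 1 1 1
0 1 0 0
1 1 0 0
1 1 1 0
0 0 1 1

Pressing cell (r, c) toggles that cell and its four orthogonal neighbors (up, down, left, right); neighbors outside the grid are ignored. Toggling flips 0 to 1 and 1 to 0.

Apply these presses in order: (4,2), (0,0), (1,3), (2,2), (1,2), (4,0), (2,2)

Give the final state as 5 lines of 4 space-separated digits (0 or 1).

After press 1 at (4,2):
1 1 1 1
0 1 0 0
1 1 0 0
1 1 0 0
0 1 0 0

After press 2 at (0,0):
0 0 1 1
1 1 0 0
1 1 0 0
1 1 0 0
0 1 0 0

After press 3 at (1,3):
0 0 1 0
1 1 1 1
1 1 0 1
1 1 0 0
0 1 0 0

After press 4 at (2,2):
0 0 1 0
1 1 0 1
1 0 1 0
1 1 1 0
0 1 0 0

After press 5 at (1,2):
0 0 0 0
1 0 1 0
1 0 0 0
1 1 1 0
0 1 0 0

After press 6 at (4,0):
0 0 0 0
1 0 1 0
1 0 0 0
0 1 1 0
1 0 0 0

After press 7 at (2,2):
0 0 0 0
1 0 0 0
1 1 1 1
0 1 0 0
1 0 0 0

Answer: 0 0 0 0
1 0 0 0
1 1 1 1
0 1 0 0
1 0 0 0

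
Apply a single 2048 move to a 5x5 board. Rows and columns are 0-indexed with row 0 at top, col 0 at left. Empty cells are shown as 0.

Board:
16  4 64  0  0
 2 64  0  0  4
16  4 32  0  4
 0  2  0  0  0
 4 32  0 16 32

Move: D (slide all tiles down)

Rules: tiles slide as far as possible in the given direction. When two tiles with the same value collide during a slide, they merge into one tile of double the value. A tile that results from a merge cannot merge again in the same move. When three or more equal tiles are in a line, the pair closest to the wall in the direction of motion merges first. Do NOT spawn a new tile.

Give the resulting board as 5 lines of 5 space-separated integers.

Slide down:
col 0: [16, 2, 16, 0, 4] -> [0, 16, 2, 16, 4]
col 1: [4, 64, 4, 2, 32] -> [4, 64, 4, 2, 32]
col 2: [64, 0, 32, 0, 0] -> [0, 0, 0, 64, 32]
col 3: [0, 0, 0, 0, 16] -> [0, 0, 0, 0, 16]
col 4: [0, 4, 4, 0, 32] -> [0, 0, 0, 8, 32]

Answer:  0  4  0  0  0
16 64  0  0  0
 2  4  0  0  0
16  2 64  0  8
 4 32 32 16 32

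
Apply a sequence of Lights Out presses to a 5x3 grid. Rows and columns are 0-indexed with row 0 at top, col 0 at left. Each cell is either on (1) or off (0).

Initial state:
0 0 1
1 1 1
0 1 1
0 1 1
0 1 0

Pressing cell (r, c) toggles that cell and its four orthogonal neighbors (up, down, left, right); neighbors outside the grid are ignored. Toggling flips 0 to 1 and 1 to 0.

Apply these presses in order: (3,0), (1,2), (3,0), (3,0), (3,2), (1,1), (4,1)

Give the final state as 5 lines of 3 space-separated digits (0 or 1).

Answer: 0 1 0
0 1 1
1 0 1
1 0 0
0 0 0

Derivation:
After press 1 at (3,0):
0 0 1
1 1 1
1 1 1
1 0 1
1 1 0

After press 2 at (1,2):
0 0 0
1 0 0
1 1 0
1 0 1
1 1 0

After press 3 at (3,0):
0 0 0
1 0 0
0 1 0
0 1 1
0 1 0

After press 4 at (3,0):
0 0 0
1 0 0
1 1 0
1 0 1
1 1 0

After press 5 at (3,2):
0 0 0
1 0 0
1 1 1
1 1 0
1 1 1

After press 6 at (1,1):
0 1 0
0 1 1
1 0 1
1 1 0
1 1 1

After press 7 at (4,1):
0 1 0
0 1 1
1 0 1
1 0 0
0 0 0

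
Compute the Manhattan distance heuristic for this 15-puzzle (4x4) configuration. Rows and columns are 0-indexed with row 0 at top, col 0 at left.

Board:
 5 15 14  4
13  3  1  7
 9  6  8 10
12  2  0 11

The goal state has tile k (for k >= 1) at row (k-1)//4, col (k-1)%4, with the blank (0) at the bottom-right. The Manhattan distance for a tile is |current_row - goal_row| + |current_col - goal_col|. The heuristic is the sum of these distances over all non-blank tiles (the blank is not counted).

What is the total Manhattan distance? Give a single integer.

Tile 5: at (0,0), goal (1,0), distance |0-1|+|0-0| = 1
Tile 15: at (0,1), goal (3,2), distance |0-3|+|1-2| = 4
Tile 14: at (0,2), goal (3,1), distance |0-3|+|2-1| = 4
Tile 4: at (0,3), goal (0,3), distance |0-0|+|3-3| = 0
Tile 13: at (1,0), goal (3,0), distance |1-3|+|0-0| = 2
Tile 3: at (1,1), goal (0,2), distance |1-0|+|1-2| = 2
Tile 1: at (1,2), goal (0,0), distance |1-0|+|2-0| = 3
Tile 7: at (1,3), goal (1,2), distance |1-1|+|3-2| = 1
Tile 9: at (2,0), goal (2,0), distance |2-2|+|0-0| = 0
Tile 6: at (2,1), goal (1,1), distance |2-1|+|1-1| = 1
Tile 8: at (2,2), goal (1,3), distance |2-1|+|2-3| = 2
Tile 10: at (2,3), goal (2,1), distance |2-2|+|3-1| = 2
Tile 12: at (3,0), goal (2,3), distance |3-2|+|0-3| = 4
Tile 2: at (3,1), goal (0,1), distance |3-0|+|1-1| = 3
Tile 11: at (3,3), goal (2,2), distance |3-2|+|3-2| = 2
Sum: 1 + 4 + 4 + 0 + 2 + 2 + 3 + 1 + 0 + 1 + 2 + 2 + 4 + 3 + 2 = 31

Answer: 31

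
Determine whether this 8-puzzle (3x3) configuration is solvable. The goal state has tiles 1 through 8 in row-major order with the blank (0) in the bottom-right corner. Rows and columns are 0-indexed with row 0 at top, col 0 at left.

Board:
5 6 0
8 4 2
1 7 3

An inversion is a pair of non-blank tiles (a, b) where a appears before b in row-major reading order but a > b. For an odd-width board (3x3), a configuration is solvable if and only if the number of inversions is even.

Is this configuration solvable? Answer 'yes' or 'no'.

Inversions (pairs i<j in row-major order where tile[i] > tile[j] > 0): 18
18 is even, so the puzzle is solvable.

Answer: yes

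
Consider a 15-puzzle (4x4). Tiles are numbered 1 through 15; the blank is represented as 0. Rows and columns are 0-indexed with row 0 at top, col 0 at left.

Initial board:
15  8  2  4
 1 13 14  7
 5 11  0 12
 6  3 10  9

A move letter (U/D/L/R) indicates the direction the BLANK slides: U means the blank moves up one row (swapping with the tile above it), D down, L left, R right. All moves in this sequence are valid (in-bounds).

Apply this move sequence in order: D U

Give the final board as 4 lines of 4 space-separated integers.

After move 1 (D):
15  8  2  4
 1 13 14  7
 5 11 10 12
 6  3  0  9

After move 2 (U):
15  8  2  4
 1 13 14  7
 5 11  0 12
 6  3 10  9

Answer: 15  8  2  4
 1 13 14  7
 5 11  0 12
 6  3 10  9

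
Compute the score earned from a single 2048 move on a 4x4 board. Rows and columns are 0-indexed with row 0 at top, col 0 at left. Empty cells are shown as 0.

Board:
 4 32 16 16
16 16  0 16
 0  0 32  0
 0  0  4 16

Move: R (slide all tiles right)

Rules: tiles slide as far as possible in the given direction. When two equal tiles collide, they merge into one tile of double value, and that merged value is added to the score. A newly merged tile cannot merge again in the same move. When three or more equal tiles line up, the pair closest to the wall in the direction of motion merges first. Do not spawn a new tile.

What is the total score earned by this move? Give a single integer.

Answer: 64

Derivation:
Slide right:
row 0: [4, 32, 16, 16] -> [0, 4, 32, 32]  score +32 (running 32)
row 1: [16, 16, 0, 16] -> [0, 0, 16, 32]  score +32 (running 64)
row 2: [0, 0, 32, 0] -> [0, 0, 0, 32]  score +0 (running 64)
row 3: [0, 0, 4, 16] -> [0, 0, 4, 16]  score +0 (running 64)
Board after move:
 0  4 32 32
 0  0 16 32
 0  0  0 32
 0  0  4 16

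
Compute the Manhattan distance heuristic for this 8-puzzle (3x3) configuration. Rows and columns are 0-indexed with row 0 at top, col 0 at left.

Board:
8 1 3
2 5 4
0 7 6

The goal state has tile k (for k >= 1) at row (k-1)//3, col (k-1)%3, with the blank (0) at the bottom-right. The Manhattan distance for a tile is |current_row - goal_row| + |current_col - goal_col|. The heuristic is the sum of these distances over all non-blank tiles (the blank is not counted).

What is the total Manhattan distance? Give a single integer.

Answer: 10

Derivation:
Tile 8: at (0,0), goal (2,1), distance |0-2|+|0-1| = 3
Tile 1: at (0,1), goal (0,0), distance |0-0|+|1-0| = 1
Tile 3: at (0,2), goal (0,2), distance |0-0|+|2-2| = 0
Tile 2: at (1,0), goal (0,1), distance |1-0|+|0-1| = 2
Tile 5: at (1,1), goal (1,1), distance |1-1|+|1-1| = 0
Tile 4: at (1,2), goal (1,0), distance |1-1|+|2-0| = 2
Tile 7: at (2,1), goal (2,0), distance |2-2|+|1-0| = 1
Tile 6: at (2,2), goal (1,2), distance |2-1|+|2-2| = 1
Sum: 3 + 1 + 0 + 2 + 0 + 2 + 1 + 1 = 10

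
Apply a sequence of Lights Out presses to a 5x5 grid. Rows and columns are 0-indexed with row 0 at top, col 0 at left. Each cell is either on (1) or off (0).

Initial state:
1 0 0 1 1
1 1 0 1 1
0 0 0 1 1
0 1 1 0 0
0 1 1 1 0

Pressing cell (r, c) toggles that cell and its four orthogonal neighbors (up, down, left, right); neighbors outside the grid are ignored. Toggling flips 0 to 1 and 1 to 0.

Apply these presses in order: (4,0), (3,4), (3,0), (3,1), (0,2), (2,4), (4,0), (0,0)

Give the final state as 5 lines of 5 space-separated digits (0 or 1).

Answer: 0 0 1 0 1
0 1 1 1 0
1 1 0 0 1
0 1 0 1 0
1 0 1 1 1

Derivation:
After press 1 at (4,0):
1 0 0 1 1
1 1 0 1 1
0 0 0 1 1
1 1 1 0 0
1 0 1 1 0

After press 2 at (3,4):
1 0 0 1 1
1 1 0 1 1
0 0 0 1 0
1 1 1 1 1
1 0 1 1 1

After press 3 at (3,0):
1 0 0 1 1
1 1 0 1 1
1 0 0 1 0
0 0 1 1 1
0 0 1 1 1

After press 4 at (3,1):
1 0 0 1 1
1 1 0 1 1
1 1 0 1 0
1 1 0 1 1
0 1 1 1 1

After press 5 at (0,2):
1 1 1 0 1
1 1 1 1 1
1 1 0 1 0
1 1 0 1 1
0 1 1 1 1

After press 6 at (2,4):
1 1 1 0 1
1 1 1 1 0
1 1 0 0 1
1 1 0 1 0
0 1 1 1 1

After press 7 at (4,0):
1 1 1 0 1
1 1 1 1 0
1 1 0 0 1
0 1 0 1 0
1 0 1 1 1

After press 8 at (0,0):
0 0 1 0 1
0 1 1 1 0
1 1 0 0 1
0 1 0 1 0
1 0 1 1 1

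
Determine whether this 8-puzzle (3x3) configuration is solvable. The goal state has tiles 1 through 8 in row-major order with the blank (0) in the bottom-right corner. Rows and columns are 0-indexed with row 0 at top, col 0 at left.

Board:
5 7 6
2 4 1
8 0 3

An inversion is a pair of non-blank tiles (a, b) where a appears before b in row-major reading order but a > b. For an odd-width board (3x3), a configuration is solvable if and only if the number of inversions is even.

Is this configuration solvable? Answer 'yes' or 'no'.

Inversions (pairs i<j in row-major order where tile[i] > tile[j] > 0): 17
17 is odd, so the puzzle is not solvable.

Answer: no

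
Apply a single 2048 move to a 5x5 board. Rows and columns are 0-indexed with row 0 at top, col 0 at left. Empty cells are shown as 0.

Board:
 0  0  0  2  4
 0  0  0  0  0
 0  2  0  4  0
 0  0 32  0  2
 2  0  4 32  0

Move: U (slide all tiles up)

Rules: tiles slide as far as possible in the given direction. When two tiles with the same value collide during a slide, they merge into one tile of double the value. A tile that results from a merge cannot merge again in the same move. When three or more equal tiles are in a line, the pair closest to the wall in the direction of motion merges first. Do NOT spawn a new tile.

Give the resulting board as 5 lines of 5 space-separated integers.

Slide up:
col 0: [0, 0, 0, 0, 2] -> [2, 0, 0, 0, 0]
col 1: [0, 0, 2, 0, 0] -> [2, 0, 0, 0, 0]
col 2: [0, 0, 0, 32, 4] -> [32, 4, 0, 0, 0]
col 3: [2, 0, 4, 0, 32] -> [2, 4, 32, 0, 0]
col 4: [4, 0, 0, 2, 0] -> [4, 2, 0, 0, 0]

Answer:  2  2 32  2  4
 0  0  4  4  2
 0  0  0 32  0
 0  0  0  0  0
 0  0  0  0  0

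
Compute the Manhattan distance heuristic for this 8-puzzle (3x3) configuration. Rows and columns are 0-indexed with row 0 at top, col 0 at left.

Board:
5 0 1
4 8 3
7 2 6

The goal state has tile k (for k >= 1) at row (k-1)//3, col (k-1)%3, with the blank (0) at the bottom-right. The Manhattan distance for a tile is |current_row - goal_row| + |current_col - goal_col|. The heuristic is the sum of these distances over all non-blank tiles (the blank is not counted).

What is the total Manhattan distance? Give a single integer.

Tile 5: at (0,0), goal (1,1), distance |0-1|+|0-1| = 2
Tile 1: at (0,2), goal (0,0), distance |0-0|+|2-0| = 2
Tile 4: at (1,0), goal (1,0), distance |1-1|+|0-0| = 0
Tile 8: at (1,1), goal (2,1), distance |1-2|+|1-1| = 1
Tile 3: at (1,2), goal (0,2), distance |1-0|+|2-2| = 1
Tile 7: at (2,0), goal (2,0), distance |2-2|+|0-0| = 0
Tile 2: at (2,1), goal (0,1), distance |2-0|+|1-1| = 2
Tile 6: at (2,2), goal (1,2), distance |2-1|+|2-2| = 1
Sum: 2 + 2 + 0 + 1 + 1 + 0 + 2 + 1 = 9

Answer: 9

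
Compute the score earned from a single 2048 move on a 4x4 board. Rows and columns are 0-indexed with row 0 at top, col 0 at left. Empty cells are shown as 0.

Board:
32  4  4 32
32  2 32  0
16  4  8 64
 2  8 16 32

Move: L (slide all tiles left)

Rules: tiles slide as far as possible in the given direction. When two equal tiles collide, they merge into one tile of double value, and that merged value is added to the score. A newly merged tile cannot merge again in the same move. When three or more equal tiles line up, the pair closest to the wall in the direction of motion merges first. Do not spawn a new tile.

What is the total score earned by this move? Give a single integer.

Slide left:
row 0: [32, 4, 4, 32] -> [32, 8, 32, 0]  score +8 (running 8)
row 1: [32, 2, 32, 0] -> [32, 2, 32, 0]  score +0 (running 8)
row 2: [16, 4, 8, 64] -> [16, 4, 8, 64]  score +0 (running 8)
row 3: [2, 8, 16, 32] -> [2, 8, 16, 32]  score +0 (running 8)
Board after move:
32  8 32  0
32  2 32  0
16  4  8 64
 2  8 16 32

Answer: 8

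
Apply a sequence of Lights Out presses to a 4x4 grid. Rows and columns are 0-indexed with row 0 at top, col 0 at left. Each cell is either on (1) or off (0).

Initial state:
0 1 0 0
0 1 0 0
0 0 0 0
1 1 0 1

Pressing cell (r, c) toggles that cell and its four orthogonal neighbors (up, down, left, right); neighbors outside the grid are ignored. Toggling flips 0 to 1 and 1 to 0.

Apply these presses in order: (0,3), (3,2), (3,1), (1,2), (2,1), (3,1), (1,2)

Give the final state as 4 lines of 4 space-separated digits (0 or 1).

After press 1 at (0,3):
0 1 1 1
0 1 0 1
0 0 0 0
1 1 0 1

After press 2 at (3,2):
0 1 1 1
0 1 0 1
0 0 1 0
1 0 1 0

After press 3 at (3,1):
0 1 1 1
0 1 0 1
0 1 1 0
0 1 0 0

After press 4 at (1,2):
0 1 0 1
0 0 1 0
0 1 0 0
0 1 0 0

After press 5 at (2,1):
0 1 0 1
0 1 1 0
1 0 1 0
0 0 0 0

After press 6 at (3,1):
0 1 0 1
0 1 1 0
1 1 1 0
1 1 1 0

After press 7 at (1,2):
0 1 1 1
0 0 0 1
1 1 0 0
1 1 1 0

Answer: 0 1 1 1
0 0 0 1
1 1 0 0
1 1 1 0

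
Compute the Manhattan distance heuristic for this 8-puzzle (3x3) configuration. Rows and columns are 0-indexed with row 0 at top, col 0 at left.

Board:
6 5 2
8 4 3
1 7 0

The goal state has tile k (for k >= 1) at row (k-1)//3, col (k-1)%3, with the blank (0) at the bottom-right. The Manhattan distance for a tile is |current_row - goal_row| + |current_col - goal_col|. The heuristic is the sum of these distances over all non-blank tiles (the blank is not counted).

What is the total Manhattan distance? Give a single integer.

Tile 6: at (0,0), goal (1,2), distance |0-1|+|0-2| = 3
Tile 5: at (0,1), goal (1,1), distance |0-1|+|1-1| = 1
Tile 2: at (0,2), goal (0,1), distance |0-0|+|2-1| = 1
Tile 8: at (1,0), goal (2,1), distance |1-2|+|0-1| = 2
Tile 4: at (1,1), goal (1,0), distance |1-1|+|1-0| = 1
Tile 3: at (1,2), goal (0,2), distance |1-0|+|2-2| = 1
Tile 1: at (2,0), goal (0,0), distance |2-0|+|0-0| = 2
Tile 7: at (2,1), goal (2,0), distance |2-2|+|1-0| = 1
Sum: 3 + 1 + 1 + 2 + 1 + 1 + 2 + 1 = 12

Answer: 12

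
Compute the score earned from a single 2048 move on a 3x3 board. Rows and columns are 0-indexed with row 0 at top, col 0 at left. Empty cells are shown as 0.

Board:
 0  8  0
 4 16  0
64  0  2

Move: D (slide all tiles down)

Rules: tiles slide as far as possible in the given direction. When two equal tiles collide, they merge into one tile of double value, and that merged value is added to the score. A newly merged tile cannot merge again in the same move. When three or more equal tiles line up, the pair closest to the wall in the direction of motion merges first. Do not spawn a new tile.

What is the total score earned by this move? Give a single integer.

Answer: 0

Derivation:
Slide down:
col 0: [0, 4, 64] -> [0, 4, 64]  score +0 (running 0)
col 1: [8, 16, 0] -> [0, 8, 16]  score +0 (running 0)
col 2: [0, 0, 2] -> [0, 0, 2]  score +0 (running 0)
Board after move:
 0  0  0
 4  8  0
64 16  2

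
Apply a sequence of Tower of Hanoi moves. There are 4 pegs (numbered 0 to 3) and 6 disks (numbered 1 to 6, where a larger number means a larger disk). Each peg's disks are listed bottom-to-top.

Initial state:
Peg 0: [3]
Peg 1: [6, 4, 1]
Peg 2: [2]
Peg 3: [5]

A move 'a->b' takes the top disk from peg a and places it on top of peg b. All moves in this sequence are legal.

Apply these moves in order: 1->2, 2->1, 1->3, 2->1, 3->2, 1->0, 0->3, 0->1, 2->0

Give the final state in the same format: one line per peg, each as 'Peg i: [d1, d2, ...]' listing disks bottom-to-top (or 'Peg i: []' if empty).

After move 1 (1->2):
Peg 0: [3]
Peg 1: [6, 4]
Peg 2: [2, 1]
Peg 3: [5]

After move 2 (2->1):
Peg 0: [3]
Peg 1: [6, 4, 1]
Peg 2: [2]
Peg 3: [5]

After move 3 (1->3):
Peg 0: [3]
Peg 1: [6, 4]
Peg 2: [2]
Peg 3: [5, 1]

After move 4 (2->1):
Peg 0: [3]
Peg 1: [6, 4, 2]
Peg 2: []
Peg 3: [5, 1]

After move 5 (3->2):
Peg 0: [3]
Peg 1: [6, 4, 2]
Peg 2: [1]
Peg 3: [5]

After move 6 (1->0):
Peg 0: [3, 2]
Peg 1: [6, 4]
Peg 2: [1]
Peg 3: [5]

After move 7 (0->3):
Peg 0: [3]
Peg 1: [6, 4]
Peg 2: [1]
Peg 3: [5, 2]

After move 8 (0->1):
Peg 0: []
Peg 1: [6, 4, 3]
Peg 2: [1]
Peg 3: [5, 2]

After move 9 (2->0):
Peg 0: [1]
Peg 1: [6, 4, 3]
Peg 2: []
Peg 3: [5, 2]

Answer: Peg 0: [1]
Peg 1: [6, 4, 3]
Peg 2: []
Peg 3: [5, 2]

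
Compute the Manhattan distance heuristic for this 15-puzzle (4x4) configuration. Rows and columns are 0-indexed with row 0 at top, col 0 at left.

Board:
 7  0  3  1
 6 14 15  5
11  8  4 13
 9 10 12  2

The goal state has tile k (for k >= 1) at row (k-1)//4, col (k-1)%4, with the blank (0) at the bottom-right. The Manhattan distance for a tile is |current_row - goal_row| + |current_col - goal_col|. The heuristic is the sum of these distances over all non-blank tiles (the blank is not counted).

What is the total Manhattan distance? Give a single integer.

Answer: 35

Derivation:
Tile 7: (0,0)->(1,2) = 3
Tile 3: (0,2)->(0,2) = 0
Tile 1: (0,3)->(0,0) = 3
Tile 6: (1,0)->(1,1) = 1
Tile 14: (1,1)->(3,1) = 2
Tile 15: (1,2)->(3,2) = 2
Tile 5: (1,3)->(1,0) = 3
Tile 11: (2,0)->(2,2) = 2
Tile 8: (2,1)->(1,3) = 3
Tile 4: (2,2)->(0,3) = 3
Tile 13: (2,3)->(3,0) = 4
Tile 9: (3,0)->(2,0) = 1
Tile 10: (3,1)->(2,1) = 1
Tile 12: (3,2)->(2,3) = 2
Tile 2: (3,3)->(0,1) = 5
Sum: 3 + 0 + 3 + 1 + 2 + 2 + 3 + 2 + 3 + 3 + 4 + 1 + 1 + 2 + 5 = 35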